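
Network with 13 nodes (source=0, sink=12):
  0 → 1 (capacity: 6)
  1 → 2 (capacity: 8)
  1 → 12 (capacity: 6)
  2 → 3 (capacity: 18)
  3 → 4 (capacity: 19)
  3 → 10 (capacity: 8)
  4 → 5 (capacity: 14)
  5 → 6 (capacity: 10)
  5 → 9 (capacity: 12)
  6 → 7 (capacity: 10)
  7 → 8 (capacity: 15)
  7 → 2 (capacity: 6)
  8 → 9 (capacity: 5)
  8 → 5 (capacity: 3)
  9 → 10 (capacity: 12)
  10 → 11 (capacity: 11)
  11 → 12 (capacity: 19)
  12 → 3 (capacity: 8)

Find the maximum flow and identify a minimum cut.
Max flow = 6, Min cut edges: (0,1)

Maximum flow: 6
Minimum cut: (0,1)
Partition: S = [0], T = [1, 2, 3, 4, 5, 6, 7, 8, 9, 10, 11, 12]

Max-flow min-cut theorem verified: both equal 6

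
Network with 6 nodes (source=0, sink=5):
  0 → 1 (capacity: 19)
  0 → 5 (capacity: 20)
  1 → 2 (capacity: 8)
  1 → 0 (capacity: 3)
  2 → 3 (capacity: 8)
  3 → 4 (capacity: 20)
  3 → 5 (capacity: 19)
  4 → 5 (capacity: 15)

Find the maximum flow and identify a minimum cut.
Max flow = 28, Min cut edges: (0,5), (2,3)

Maximum flow: 28
Minimum cut: (0,5), (2,3)
Partition: S = [0, 1, 2], T = [3, 4, 5]

Max-flow min-cut theorem verified: both equal 28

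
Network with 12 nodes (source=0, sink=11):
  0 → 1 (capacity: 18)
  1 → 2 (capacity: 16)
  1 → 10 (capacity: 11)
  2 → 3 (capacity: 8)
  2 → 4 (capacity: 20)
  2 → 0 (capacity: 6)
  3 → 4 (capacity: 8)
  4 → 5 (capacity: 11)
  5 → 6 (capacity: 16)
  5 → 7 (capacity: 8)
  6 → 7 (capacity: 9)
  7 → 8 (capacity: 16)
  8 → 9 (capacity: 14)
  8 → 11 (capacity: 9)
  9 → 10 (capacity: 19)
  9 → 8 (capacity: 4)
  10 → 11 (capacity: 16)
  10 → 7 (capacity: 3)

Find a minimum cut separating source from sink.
Min cut value = 18, edges: (0,1)

Min cut value: 18
Partition: S = [0], T = [1, 2, 3, 4, 5, 6, 7, 8, 9, 10, 11]
Cut edges: (0,1)

By max-flow min-cut theorem, max flow = min cut = 18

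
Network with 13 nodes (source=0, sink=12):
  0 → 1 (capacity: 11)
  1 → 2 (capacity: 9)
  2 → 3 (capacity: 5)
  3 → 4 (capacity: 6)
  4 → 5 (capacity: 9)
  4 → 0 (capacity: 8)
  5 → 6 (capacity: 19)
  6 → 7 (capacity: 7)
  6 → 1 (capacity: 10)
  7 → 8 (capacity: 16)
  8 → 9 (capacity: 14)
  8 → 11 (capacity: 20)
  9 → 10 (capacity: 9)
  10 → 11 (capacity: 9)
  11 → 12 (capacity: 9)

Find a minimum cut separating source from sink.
Min cut value = 5, edges: (2,3)

Min cut value: 5
Partition: S = [0, 1, 2], T = [3, 4, 5, 6, 7, 8, 9, 10, 11, 12]
Cut edges: (2,3)

By max-flow min-cut theorem, max flow = min cut = 5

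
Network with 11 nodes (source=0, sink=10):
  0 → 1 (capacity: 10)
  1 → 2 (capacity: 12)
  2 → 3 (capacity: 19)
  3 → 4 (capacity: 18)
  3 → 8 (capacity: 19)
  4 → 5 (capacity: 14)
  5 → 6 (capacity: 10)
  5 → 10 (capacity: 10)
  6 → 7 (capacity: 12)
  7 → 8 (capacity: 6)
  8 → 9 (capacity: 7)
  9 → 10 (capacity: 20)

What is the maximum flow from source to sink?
Maximum flow = 10

Max flow: 10

Flow assignment:
  0 → 1: 10/10
  1 → 2: 10/12
  2 → 3: 10/19
  3 → 4: 10/18
  4 → 5: 10/14
  5 → 10: 10/10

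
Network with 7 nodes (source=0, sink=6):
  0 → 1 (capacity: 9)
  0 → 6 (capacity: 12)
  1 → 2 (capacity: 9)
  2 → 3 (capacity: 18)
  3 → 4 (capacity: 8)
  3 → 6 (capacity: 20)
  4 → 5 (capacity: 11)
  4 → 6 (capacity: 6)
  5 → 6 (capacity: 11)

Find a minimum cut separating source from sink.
Min cut value = 21, edges: (0,6), (1,2)

Min cut value: 21
Partition: S = [0, 1], T = [2, 3, 4, 5, 6]
Cut edges: (0,6), (1,2)

By max-flow min-cut theorem, max flow = min cut = 21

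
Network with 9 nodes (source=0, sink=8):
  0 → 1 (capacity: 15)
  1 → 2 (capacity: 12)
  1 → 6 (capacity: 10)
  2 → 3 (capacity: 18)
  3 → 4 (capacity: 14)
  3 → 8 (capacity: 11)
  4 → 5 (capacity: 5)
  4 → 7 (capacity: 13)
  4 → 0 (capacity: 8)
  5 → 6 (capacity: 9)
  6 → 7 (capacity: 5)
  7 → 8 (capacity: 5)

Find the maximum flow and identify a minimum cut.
Max flow = 15, Min cut edges: (0,1)

Maximum flow: 15
Minimum cut: (0,1)
Partition: S = [0], T = [1, 2, 3, 4, 5, 6, 7, 8]

Max-flow min-cut theorem verified: both equal 15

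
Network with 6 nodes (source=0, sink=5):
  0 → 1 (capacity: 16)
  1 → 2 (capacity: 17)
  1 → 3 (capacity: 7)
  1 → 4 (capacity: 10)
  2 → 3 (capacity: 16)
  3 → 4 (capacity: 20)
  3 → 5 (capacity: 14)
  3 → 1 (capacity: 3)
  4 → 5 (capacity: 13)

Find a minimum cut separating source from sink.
Min cut value = 16, edges: (0,1)

Min cut value: 16
Partition: S = [0], T = [1, 2, 3, 4, 5]
Cut edges: (0,1)

By max-flow min-cut theorem, max flow = min cut = 16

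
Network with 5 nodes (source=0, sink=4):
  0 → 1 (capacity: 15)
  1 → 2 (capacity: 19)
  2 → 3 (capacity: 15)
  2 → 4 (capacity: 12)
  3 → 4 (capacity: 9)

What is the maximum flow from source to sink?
Maximum flow = 15

Max flow: 15

Flow assignment:
  0 → 1: 15/15
  1 → 2: 15/19
  2 → 3: 3/15
  2 → 4: 12/12
  3 → 4: 3/9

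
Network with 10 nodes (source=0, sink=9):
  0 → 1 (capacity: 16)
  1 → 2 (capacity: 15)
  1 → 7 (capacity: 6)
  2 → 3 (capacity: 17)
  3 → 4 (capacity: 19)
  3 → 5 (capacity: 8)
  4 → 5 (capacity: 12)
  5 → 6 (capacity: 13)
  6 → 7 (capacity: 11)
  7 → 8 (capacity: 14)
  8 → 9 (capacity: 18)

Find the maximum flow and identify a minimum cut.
Max flow = 14, Min cut edges: (7,8)

Maximum flow: 14
Minimum cut: (7,8)
Partition: S = [0, 1, 2, 3, 4, 5, 6, 7], T = [8, 9]

Max-flow min-cut theorem verified: both equal 14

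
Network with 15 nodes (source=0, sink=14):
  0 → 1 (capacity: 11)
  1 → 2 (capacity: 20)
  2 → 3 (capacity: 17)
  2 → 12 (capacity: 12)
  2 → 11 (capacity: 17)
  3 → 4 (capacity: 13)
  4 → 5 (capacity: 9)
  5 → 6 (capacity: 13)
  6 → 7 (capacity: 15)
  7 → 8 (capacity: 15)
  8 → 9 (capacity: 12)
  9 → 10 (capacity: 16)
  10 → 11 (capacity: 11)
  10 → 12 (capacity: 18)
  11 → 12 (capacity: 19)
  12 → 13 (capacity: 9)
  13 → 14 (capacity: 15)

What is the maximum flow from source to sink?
Maximum flow = 9

Max flow: 9

Flow assignment:
  0 → 1: 9/11
  1 → 2: 9/20
  2 → 12: 9/12
  12 → 13: 9/9
  13 → 14: 9/15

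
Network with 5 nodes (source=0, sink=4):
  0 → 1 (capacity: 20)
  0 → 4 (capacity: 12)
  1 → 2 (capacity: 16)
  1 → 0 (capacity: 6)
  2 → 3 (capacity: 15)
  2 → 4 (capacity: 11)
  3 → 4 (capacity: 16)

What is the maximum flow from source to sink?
Maximum flow = 28

Max flow: 28

Flow assignment:
  0 → 1: 16/20
  0 → 4: 12/12
  1 → 2: 16/16
  2 → 3: 5/15
  2 → 4: 11/11
  3 → 4: 5/16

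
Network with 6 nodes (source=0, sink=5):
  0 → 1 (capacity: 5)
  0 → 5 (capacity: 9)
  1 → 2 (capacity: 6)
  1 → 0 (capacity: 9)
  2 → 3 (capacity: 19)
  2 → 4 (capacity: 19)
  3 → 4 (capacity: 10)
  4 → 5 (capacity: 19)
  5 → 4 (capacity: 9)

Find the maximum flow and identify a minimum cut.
Max flow = 14, Min cut edges: (0,1), (0,5)

Maximum flow: 14
Minimum cut: (0,1), (0,5)
Partition: S = [0], T = [1, 2, 3, 4, 5]

Max-flow min-cut theorem verified: both equal 14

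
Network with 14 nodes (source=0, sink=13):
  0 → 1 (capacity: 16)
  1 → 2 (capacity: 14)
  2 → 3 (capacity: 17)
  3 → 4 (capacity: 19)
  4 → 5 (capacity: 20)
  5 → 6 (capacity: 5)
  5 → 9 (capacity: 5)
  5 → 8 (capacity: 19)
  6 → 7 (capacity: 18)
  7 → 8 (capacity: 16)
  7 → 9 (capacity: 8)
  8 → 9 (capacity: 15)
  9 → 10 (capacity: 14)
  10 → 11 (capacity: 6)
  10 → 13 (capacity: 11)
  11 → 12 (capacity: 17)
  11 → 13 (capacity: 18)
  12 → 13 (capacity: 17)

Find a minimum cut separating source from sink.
Min cut value = 14, edges: (9,10)

Min cut value: 14
Partition: S = [0, 1, 2, 3, 4, 5, 6, 7, 8, 9], T = [10, 11, 12, 13]
Cut edges: (9,10)

By max-flow min-cut theorem, max flow = min cut = 14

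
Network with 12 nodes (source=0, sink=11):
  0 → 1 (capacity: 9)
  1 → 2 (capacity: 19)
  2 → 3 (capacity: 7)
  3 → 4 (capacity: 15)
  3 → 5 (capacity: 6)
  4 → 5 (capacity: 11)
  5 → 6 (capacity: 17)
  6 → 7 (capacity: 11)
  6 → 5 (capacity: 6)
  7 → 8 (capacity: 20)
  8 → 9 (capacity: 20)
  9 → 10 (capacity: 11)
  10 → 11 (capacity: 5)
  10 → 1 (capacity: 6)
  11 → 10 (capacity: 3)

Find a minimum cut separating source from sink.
Min cut value = 5, edges: (10,11)

Min cut value: 5
Partition: S = [0, 1, 2, 3, 4, 5, 6, 7, 8, 9, 10], T = [11]
Cut edges: (10,11)

By max-flow min-cut theorem, max flow = min cut = 5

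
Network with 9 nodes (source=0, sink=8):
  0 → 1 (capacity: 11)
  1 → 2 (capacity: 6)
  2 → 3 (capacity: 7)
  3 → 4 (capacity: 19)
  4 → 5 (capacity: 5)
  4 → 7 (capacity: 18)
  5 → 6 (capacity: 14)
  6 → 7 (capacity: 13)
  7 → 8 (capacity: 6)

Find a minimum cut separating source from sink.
Min cut value = 6, edges: (7,8)

Min cut value: 6
Partition: S = [0, 1, 2, 3, 4, 5, 6, 7], T = [8]
Cut edges: (7,8)

By max-flow min-cut theorem, max flow = min cut = 6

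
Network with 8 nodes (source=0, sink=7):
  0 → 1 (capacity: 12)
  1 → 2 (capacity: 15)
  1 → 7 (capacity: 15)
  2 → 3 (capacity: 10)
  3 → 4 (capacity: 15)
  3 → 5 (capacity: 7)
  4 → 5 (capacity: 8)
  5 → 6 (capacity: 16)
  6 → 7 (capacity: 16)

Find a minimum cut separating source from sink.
Min cut value = 12, edges: (0,1)

Min cut value: 12
Partition: S = [0], T = [1, 2, 3, 4, 5, 6, 7]
Cut edges: (0,1)

By max-flow min-cut theorem, max flow = min cut = 12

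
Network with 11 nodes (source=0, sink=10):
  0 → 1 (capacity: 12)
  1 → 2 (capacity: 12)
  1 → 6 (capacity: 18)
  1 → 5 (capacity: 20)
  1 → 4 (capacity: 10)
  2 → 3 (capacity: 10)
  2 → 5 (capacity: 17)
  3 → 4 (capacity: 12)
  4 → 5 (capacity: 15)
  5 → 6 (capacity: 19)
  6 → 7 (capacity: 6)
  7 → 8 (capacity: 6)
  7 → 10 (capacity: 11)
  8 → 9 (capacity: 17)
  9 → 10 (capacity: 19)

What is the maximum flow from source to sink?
Maximum flow = 6

Max flow: 6

Flow assignment:
  0 → 1: 6/12
  1 → 6: 6/18
  6 → 7: 6/6
  7 → 10: 6/11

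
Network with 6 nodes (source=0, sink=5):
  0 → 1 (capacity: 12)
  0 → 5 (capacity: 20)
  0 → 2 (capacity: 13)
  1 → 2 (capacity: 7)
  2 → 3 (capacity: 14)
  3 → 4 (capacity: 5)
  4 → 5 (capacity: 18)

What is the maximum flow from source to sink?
Maximum flow = 25

Max flow: 25

Flow assignment:
  0 → 1: 5/12
  0 → 5: 20/20
  1 → 2: 5/7
  2 → 3: 5/14
  3 → 4: 5/5
  4 → 5: 5/18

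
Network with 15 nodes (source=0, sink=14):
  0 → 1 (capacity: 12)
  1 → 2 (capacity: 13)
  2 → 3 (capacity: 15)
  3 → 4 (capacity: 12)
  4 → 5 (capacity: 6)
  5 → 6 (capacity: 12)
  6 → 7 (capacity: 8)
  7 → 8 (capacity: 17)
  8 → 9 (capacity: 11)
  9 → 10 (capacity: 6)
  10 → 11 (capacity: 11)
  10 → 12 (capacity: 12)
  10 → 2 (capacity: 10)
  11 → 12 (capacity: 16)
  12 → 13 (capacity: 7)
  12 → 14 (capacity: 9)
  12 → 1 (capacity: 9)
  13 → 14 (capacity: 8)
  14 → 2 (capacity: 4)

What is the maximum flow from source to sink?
Maximum flow = 6

Max flow: 6

Flow assignment:
  0 → 1: 6/12
  1 → 2: 6/13
  2 → 3: 6/15
  3 → 4: 6/12
  4 → 5: 6/6
  5 → 6: 6/12
  6 → 7: 6/8
  7 → 8: 6/17
  8 → 9: 6/11
  9 → 10: 6/6
  10 → 12: 6/12
  12 → 14: 6/9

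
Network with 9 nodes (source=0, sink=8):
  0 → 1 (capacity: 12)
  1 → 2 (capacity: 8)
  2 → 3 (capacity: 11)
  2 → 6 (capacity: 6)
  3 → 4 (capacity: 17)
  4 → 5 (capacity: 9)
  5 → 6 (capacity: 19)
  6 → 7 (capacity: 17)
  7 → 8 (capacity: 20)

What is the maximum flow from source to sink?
Maximum flow = 8

Max flow: 8

Flow assignment:
  0 → 1: 8/12
  1 → 2: 8/8
  2 → 3: 2/11
  2 → 6: 6/6
  3 → 4: 2/17
  4 → 5: 2/9
  5 → 6: 2/19
  6 → 7: 8/17
  7 → 8: 8/20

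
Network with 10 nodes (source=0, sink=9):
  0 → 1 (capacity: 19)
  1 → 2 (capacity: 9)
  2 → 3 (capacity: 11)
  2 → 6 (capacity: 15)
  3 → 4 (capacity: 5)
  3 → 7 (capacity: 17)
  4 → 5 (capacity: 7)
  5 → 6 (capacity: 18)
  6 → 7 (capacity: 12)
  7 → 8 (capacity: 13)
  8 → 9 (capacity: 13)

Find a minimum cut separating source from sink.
Min cut value = 9, edges: (1,2)

Min cut value: 9
Partition: S = [0, 1], T = [2, 3, 4, 5, 6, 7, 8, 9]
Cut edges: (1,2)

By max-flow min-cut theorem, max flow = min cut = 9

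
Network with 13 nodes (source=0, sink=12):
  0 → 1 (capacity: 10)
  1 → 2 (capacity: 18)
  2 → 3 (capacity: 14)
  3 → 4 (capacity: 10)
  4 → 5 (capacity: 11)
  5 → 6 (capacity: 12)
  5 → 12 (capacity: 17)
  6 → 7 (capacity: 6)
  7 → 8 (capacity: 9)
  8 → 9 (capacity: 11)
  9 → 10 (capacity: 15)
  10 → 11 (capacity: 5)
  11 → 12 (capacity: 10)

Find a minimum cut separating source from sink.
Min cut value = 10, edges: (3,4)

Min cut value: 10
Partition: S = [0, 1, 2, 3], T = [4, 5, 6, 7, 8, 9, 10, 11, 12]
Cut edges: (3,4)

By max-flow min-cut theorem, max flow = min cut = 10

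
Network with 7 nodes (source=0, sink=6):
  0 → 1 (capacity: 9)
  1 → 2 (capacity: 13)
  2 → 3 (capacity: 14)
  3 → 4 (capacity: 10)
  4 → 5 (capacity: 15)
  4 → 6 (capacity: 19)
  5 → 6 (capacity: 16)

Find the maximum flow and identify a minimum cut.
Max flow = 9, Min cut edges: (0,1)

Maximum flow: 9
Minimum cut: (0,1)
Partition: S = [0], T = [1, 2, 3, 4, 5, 6]

Max-flow min-cut theorem verified: both equal 9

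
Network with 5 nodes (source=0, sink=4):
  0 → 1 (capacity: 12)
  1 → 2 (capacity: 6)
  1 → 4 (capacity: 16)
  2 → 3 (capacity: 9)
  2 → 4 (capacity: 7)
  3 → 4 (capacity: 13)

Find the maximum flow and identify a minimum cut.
Max flow = 12, Min cut edges: (0,1)

Maximum flow: 12
Minimum cut: (0,1)
Partition: S = [0], T = [1, 2, 3, 4]

Max-flow min-cut theorem verified: both equal 12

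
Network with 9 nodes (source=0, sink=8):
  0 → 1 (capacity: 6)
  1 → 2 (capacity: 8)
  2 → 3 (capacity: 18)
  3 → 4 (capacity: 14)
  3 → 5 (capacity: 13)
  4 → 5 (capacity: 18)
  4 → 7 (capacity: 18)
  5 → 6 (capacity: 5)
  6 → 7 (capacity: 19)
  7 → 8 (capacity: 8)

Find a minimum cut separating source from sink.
Min cut value = 6, edges: (0,1)

Min cut value: 6
Partition: S = [0], T = [1, 2, 3, 4, 5, 6, 7, 8]
Cut edges: (0,1)

By max-flow min-cut theorem, max flow = min cut = 6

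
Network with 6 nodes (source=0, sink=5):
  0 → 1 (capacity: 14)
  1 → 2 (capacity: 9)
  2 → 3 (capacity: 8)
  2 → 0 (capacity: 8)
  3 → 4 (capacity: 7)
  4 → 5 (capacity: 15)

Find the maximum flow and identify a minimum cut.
Max flow = 7, Min cut edges: (3,4)

Maximum flow: 7
Minimum cut: (3,4)
Partition: S = [0, 1, 2, 3], T = [4, 5]

Max-flow min-cut theorem verified: both equal 7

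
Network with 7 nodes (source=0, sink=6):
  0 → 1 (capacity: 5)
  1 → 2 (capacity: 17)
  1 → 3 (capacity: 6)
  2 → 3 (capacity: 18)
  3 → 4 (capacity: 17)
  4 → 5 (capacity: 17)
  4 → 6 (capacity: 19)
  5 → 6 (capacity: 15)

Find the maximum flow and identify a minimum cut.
Max flow = 5, Min cut edges: (0,1)

Maximum flow: 5
Minimum cut: (0,1)
Partition: S = [0], T = [1, 2, 3, 4, 5, 6]

Max-flow min-cut theorem verified: both equal 5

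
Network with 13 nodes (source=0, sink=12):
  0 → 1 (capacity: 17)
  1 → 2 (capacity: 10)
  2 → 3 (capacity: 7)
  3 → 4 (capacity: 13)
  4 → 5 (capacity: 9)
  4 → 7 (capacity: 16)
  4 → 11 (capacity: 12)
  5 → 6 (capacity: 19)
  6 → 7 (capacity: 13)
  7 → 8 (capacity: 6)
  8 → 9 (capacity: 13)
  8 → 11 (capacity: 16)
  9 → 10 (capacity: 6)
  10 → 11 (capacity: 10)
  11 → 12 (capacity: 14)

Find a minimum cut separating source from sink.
Min cut value = 7, edges: (2,3)

Min cut value: 7
Partition: S = [0, 1, 2], T = [3, 4, 5, 6, 7, 8, 9, 10, 11, 12]
Cut edges: (2,3)

By max-flow min-cut theorem, max flow = min cut = 7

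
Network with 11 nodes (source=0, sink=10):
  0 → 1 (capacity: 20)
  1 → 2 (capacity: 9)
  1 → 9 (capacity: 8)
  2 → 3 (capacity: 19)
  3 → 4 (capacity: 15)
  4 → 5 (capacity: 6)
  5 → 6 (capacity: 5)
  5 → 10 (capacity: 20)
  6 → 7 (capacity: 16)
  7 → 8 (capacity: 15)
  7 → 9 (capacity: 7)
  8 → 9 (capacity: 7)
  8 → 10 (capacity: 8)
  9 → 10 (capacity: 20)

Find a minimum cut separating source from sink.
Min cut value = 14, edges: (1,9), (4,5)

Min cut value: 14
Partition: S = [0, 1, 2, 3, 4], T = [5, 6, 7, 8, 9, 10]
Cut edges: (1,9), (4,5)

By max-flow min-cut theorem, max flow = min cut = 14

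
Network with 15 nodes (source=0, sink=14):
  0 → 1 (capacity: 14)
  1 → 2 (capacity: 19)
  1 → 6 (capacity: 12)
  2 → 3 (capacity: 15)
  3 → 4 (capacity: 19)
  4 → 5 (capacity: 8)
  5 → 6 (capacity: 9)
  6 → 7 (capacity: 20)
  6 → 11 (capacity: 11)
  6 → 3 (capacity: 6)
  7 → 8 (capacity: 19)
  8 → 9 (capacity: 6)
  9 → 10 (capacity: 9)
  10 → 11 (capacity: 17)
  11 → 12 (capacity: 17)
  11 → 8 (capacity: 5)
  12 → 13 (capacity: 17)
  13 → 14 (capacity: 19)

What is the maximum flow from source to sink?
Maximum flow = 14

Max flow: 14

Flow assignment:
  0 → 1: 14/14
  1 → 2: 2/19
  1 → 6: 12/12
  2 → 3: 2/15
  3 → 4: 2/19
  4 → 5: 2/8
  5 → 6: 2/9
  6 → 7: 3/20
  6 → 11: 11/11
  7 → 8: 3/19
  8 → 9: 3/6
  9 → 10: 3/9
  10 → 11: 3/17
  11 → 12: 14/17
  12 → 13: 14/17
  13 → 14: 14/19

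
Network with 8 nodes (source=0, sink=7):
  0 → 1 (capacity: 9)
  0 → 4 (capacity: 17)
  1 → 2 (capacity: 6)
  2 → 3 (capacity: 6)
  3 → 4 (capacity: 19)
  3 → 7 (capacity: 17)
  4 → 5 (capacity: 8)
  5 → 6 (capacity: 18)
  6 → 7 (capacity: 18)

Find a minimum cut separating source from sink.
Min cut value = 14, edges: (2,3), (4,5)

Min cut value: 14
Partition: S = [0, 1, 2, 4], T = [3, 5, 6, 7]
Cut edges: (2,3), (4,5)

By max-flow min-cut theorem, max flow = min cut = 14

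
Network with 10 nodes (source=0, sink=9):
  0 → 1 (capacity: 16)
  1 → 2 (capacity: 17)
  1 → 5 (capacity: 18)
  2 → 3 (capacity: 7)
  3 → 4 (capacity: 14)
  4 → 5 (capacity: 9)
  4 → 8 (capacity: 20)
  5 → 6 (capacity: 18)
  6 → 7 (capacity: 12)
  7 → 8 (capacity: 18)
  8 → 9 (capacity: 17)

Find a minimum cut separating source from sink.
Min cut value = 16, edges: (0,1)

Min cut value: 16
Partition: S = [0], T = [1, 2, 3, 4, 5, 6, 7, 8, 9]
Cut edges: (0,1)

By max-flow min-cut theorem, max flow = min cut = 16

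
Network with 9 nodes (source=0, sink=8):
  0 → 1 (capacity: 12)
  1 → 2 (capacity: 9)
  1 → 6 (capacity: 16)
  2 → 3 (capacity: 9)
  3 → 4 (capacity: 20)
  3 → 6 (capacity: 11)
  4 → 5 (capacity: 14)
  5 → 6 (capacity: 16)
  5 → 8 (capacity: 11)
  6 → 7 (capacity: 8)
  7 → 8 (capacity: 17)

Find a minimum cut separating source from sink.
Min cut value = 12, edges: (0,1)

Min cut value: 12
Partition: S = [0], T = [1, 2, 3, 4, 5, 6, 7, 8]
Cut edges: (0,1)

By max-flow min-cut theorem, max flow = min cut = 12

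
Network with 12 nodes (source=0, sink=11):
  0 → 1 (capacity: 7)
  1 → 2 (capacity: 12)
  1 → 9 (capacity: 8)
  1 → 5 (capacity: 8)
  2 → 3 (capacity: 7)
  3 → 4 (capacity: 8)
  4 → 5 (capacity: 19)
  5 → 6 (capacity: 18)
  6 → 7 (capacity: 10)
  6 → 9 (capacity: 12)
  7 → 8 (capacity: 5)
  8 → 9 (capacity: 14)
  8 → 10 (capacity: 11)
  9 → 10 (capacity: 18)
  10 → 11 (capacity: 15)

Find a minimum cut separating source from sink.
Min cut value = 7, edges: (0,1)

Min cut value: 7
Partition: S = [0], T = [1, 2, 3, 4, 5, 6, 7, 8, 9, 10, 11]
Cut edges: (0,1)

By max-flow min-cut theorem, max flow = min cut = 7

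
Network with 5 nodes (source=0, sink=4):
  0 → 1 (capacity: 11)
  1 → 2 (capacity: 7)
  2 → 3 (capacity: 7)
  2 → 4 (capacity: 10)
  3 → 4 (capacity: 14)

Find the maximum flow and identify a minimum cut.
Max flow = 7, Min cut edges: (1,2)

Maximum flow: 7
Minimum cut: (1,2)
Partition: S = [0, 1], T = [2, 3, 4]

Max-flow min-cut theorem verified: both equal 7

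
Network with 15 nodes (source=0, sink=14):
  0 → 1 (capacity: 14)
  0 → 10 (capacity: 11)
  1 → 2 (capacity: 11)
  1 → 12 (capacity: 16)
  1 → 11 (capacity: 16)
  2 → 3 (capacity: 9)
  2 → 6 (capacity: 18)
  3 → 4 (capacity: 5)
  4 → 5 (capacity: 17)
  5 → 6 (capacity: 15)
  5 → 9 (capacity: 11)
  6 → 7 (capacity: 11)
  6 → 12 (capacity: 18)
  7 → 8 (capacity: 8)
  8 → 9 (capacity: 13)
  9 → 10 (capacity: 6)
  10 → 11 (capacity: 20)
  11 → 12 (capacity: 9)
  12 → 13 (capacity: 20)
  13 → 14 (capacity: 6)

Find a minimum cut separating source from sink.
Min cut value = 6, edges: (13,14)

Min cut value: 6
Partition: S = [0, 1, 2, 3, 4, 5, 6, 7, 8, 9, 10, 11, 12, 13], T = [14]
Cut edges: (13,14)

By max-flow min-cut theorem, max flow = min cut = 6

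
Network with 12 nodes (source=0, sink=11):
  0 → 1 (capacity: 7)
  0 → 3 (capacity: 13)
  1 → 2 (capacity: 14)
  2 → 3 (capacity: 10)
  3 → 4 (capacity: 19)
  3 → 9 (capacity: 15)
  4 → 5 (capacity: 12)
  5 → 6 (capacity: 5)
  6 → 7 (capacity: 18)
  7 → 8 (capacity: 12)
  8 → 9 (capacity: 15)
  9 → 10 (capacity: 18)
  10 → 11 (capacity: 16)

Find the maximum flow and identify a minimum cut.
Max flow = 16, Min cut edges: (10,11)

Maximum flow: 16
Minimum cut: (10,11)
Partition: S = [0, 1, 2, 3, 4, 5, 6, 7, 8, 9, 10], T = [11]

Max-flow min-cut theorem verified: both equal 16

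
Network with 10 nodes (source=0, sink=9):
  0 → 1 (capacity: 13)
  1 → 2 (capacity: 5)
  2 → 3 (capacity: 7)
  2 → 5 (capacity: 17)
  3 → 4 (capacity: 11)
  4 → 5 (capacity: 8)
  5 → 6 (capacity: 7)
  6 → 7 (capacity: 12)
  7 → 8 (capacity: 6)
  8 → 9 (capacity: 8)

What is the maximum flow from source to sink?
Maximum flow = 5

Max flow: 5

Flow assignment:
  0 → 1: 5/13
  1 → 2: 5/5
  2 → 5: 5/17
  5 → 6: 5/7
  6 → 7: 5/12
  7 → 8: 5/6
  8 → 9: 5/8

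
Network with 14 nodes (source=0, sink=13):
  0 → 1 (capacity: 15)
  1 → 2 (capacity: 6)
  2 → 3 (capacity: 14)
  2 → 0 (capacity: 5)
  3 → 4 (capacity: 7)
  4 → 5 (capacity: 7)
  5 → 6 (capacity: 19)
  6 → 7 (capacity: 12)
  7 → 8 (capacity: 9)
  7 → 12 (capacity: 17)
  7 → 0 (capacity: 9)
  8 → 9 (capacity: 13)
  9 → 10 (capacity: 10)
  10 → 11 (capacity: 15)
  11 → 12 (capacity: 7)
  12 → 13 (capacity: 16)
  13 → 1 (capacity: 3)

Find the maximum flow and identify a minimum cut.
Max flow = 6, Min cut edges: (1,2)

Maximum flow: 6
Minimum cut: (1,2)
Partition: S = [0, 1], T = [2, 3, 4, 5, 6, 7, 8, 9, 10, 11, 12, 13]

Max-flow min-cut theorem verified: both equal 6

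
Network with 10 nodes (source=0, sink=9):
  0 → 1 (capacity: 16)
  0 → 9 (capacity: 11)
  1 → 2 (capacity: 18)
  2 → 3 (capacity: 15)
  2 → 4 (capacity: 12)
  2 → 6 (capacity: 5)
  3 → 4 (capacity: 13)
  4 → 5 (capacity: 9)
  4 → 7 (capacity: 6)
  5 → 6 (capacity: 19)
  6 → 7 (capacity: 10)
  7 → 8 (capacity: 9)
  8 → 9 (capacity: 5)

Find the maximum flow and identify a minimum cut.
Max flow = 16, Min cut edges: (0,9), (8,9)

Maximum flow: 16
Minimum cut: (0,9), (8,9)
Partition: S = [0, 1, 2, 3, 4, 5, 6, 7, 8], T = [9]

Max-flow min-cut theorem verified: both equal 16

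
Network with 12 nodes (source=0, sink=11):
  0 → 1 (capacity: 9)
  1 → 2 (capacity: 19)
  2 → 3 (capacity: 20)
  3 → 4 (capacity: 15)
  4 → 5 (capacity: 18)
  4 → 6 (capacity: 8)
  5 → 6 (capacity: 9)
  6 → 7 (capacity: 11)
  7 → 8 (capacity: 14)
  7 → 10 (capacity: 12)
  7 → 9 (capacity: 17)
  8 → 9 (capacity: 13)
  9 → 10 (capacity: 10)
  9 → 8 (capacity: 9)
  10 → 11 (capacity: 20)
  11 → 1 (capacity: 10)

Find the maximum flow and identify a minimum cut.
Max flow = 9, Min cut edges: (0,1)

Maximum flow: 9
Minimum cut: (0,1)
Partition: S = [0], T = [1, 2, 3, 4, 5, 6, 7, 8, 9, 10, 11]

Max-flow min-cut theorem verified: both equal 9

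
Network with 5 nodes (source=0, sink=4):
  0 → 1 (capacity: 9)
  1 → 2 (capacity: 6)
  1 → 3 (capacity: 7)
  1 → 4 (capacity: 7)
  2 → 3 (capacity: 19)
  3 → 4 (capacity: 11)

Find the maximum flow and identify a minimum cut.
Max flow = 9, Min cut edges: (0,1)

Maximum flow: 9
Minimum cut: (0,1)
Partition: S = [0], T = [1, 2, 3, 4]

Max-flow min-cut theorem verified: both equal 9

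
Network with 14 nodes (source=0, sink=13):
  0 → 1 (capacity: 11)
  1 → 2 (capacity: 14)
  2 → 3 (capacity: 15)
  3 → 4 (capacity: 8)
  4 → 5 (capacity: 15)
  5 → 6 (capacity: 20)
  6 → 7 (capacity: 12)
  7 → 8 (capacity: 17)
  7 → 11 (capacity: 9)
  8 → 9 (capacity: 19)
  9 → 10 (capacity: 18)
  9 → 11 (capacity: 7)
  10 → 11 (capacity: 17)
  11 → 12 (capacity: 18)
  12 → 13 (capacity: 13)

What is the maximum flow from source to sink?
Maximum flow = 8

Max flow: 8

Flow assignment:
  0 → 1: 8/11
  1 → 2: 8/14
  2 → 3: 8/15
  3 → 4: 8/8
  4 → 5: 8/15
  5 → 6: 8/20
  6 → 7: 8/12
  7 → 11: 8/9
  11 → 12: 8/18
  12 → 13: 8/13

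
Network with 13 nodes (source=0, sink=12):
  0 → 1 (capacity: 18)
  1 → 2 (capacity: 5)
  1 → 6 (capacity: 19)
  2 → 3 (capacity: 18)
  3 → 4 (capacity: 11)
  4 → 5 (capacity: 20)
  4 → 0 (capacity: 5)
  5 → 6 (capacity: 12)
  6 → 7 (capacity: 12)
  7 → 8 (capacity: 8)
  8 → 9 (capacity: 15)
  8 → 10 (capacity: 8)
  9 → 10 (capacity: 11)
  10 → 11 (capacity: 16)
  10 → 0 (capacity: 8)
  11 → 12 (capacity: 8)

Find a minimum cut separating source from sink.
Min cut value = 8, edges: (11,12)

Min cut value: 8
Partition: S = [0, 1, 2, 3, 4, 5, 6, 7, 8, 9, 10, 11], T = [12]
Cut edges: (11,12)

By max-flow min-cut theorem, max flow = min cut = 8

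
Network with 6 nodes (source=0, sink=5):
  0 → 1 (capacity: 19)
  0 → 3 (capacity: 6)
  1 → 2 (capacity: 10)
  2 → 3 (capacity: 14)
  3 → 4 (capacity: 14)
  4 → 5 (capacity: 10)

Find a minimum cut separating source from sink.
Min cut value = 10, edges: (4,5)

Min cut value: 10
Partition: S = [0, 1, 2, 3, 4], T = [5]
Cut edges: (4,5)

By max-flow min-cut theorem, max flow = min cut = 10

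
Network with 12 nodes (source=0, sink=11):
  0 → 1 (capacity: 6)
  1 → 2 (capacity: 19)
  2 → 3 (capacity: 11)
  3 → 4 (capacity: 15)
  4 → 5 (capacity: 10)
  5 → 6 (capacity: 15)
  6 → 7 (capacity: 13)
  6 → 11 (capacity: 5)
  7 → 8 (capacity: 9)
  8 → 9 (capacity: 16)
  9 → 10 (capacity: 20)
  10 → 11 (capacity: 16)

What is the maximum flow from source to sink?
Maximum flow = 6

Max flow: 6

Flow assignment:
  0 → 1: 6/6
  1 → 2: 6/19
  2 → 3: 6/11
  3 → 4: 6/15
  4 → 5: 6/10
  5 → 6: 6/15
  6 → 7: 1/13
  6 → 11: 5/5
  7 → 8: 1/9
  8 → 9: 1/16
  9 → 10: 1/20
  10 → 11: 1/16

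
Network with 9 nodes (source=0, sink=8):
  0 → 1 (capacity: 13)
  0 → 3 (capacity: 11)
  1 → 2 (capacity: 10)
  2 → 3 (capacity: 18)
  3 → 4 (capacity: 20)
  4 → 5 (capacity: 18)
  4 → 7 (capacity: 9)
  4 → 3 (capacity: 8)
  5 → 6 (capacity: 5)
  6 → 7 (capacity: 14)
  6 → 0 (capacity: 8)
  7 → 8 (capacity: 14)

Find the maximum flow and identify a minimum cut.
Max flow = 14, Min cut edges: (7,8)

Maximum flow: 14
Minimum cut: (7,8)
Partition: S = [0, 1, 2, 3, 4, 5, 6, 7], T = [8]

Max-flow min-cut theorem verified: both equal 14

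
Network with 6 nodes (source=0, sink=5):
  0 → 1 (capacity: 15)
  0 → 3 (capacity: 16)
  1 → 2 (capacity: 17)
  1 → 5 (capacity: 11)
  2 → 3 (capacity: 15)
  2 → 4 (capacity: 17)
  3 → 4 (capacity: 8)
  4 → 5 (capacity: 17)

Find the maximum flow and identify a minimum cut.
Max flow = 23, Min cut edges: (0,1), (3,4)

Maximum flow: 23
Minimum cut: (0,1), (3,4)
Partition: S = [0, 3], T = [1, 2, 4, 5]

Max-flow min-cut theorem verified: both equal 23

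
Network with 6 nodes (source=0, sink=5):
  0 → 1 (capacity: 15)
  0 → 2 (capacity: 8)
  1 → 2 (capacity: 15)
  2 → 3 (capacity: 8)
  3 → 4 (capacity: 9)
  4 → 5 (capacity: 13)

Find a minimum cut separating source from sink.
Min cut value = 8, edges: (2,3)

Min cut value: 8
Partition: S = [0, 1, 2], T = [3, 4, 5]
Cut edges: (2,3)

By max-flow min-cut theorem, max flow = min cut = 8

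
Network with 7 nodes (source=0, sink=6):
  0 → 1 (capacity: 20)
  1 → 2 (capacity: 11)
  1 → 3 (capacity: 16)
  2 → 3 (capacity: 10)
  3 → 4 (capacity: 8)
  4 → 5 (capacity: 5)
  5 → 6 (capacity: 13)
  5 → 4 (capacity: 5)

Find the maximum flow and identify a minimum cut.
Max flow = 5, Min cut edges: (4,5)

Maximum flow: 5
Minimum cut: (4,5)
Partition: S = [0, 1, 2, 3, 4], T = [5, 6]

Max-flow min-cut theorem verified: both equal 5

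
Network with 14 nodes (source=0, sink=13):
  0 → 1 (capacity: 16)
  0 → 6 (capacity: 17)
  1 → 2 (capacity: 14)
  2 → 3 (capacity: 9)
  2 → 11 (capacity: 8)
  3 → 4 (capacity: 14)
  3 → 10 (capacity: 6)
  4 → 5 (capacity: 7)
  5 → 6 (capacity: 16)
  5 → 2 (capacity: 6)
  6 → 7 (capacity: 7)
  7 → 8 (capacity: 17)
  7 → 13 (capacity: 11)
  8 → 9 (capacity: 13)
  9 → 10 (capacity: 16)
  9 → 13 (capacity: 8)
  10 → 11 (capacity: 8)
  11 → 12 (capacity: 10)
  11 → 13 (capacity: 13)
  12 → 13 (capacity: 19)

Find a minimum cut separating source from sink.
Min cut value = 21, edges: (2,11), (3,10), (6,7)

Min cut value: 21
Partition: S = [0, 1, 2, 3, 4, 5, 6], T = [7, 8, 9, 10, 11, 12, 13]
Cut edges: (2,11), (3,10), (6,7)

By max-flow min-cut theorem, max flow = min cut = 21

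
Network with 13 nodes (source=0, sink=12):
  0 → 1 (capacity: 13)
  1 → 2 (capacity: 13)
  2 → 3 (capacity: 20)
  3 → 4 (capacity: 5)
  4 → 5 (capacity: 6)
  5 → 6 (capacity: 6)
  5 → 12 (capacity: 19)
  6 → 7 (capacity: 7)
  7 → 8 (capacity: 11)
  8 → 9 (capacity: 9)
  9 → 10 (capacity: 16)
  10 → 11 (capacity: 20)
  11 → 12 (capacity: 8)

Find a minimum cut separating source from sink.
Min cut value = 5, edges: (3,4)

Min cut value: 5
Partition: S = [0, 1, 2, 3], T = [4, 5, 6, 7, 8, 9, 10, 11, 12]
Cut edges: (3,4)

By max-flow min-cut theorem, max flow = min cut = 5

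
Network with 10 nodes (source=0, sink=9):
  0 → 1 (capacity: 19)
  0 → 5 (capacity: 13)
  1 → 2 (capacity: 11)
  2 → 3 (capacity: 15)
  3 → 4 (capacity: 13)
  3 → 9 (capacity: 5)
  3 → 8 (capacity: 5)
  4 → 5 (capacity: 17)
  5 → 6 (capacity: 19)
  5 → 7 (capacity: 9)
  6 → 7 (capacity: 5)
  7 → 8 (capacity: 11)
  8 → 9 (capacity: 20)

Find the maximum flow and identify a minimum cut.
Max flow = 21, Min cut edges: (3,9), (3,8), (7,8)

Maximum flow: 21
Minimum cut: (3,9), (3,8), (7,8)
Partition: S = [0, 1, 2, 3, 4, 5, 6, 7], T = [8, 9]

Max-flow min-cut theorem verified: both equal 21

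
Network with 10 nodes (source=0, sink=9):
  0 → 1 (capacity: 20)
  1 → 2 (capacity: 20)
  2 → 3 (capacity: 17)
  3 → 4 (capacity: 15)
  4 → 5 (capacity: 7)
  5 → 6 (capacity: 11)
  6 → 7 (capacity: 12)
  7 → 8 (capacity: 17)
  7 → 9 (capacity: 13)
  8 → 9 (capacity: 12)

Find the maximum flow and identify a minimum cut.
Max flow = 7, Min cut edges: (4,5)

Maximum flow: 7
Minimum cut: (4,5)
Partition: S = [0, 1, 2, 3, 4], T = [5, 6, 7, 8, 9]

Max-flow min-cut theorem verified: both equal 7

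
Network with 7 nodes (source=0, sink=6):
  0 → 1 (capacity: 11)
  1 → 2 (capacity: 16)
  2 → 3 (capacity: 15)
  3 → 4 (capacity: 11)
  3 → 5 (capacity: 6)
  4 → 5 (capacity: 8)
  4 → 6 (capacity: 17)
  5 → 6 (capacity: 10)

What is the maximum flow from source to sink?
Maximum flow = 11

Max flow: 11

Flow assignment:
  0 → 1: 11/11
  1 → 2: 11/16
  2 → 3: 11/15
  3 → 4: 11/11
  4 → 6: 11/17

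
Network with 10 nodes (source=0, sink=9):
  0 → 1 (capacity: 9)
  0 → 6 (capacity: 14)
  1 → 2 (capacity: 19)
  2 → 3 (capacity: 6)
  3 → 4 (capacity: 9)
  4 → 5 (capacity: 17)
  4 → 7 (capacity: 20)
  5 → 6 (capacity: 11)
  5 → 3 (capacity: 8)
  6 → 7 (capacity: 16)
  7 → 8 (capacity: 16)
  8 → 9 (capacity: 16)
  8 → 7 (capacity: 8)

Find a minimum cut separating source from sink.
Min cut value = 16, edges: (8,9)

Min cut value: 16
Partition: S = [0, 1, 2, 3, 4, 5, 6, 7, 8], T = [9]
Cut edges: (8,9)

By max-flow min-cut theorem, max flow = min cut = 16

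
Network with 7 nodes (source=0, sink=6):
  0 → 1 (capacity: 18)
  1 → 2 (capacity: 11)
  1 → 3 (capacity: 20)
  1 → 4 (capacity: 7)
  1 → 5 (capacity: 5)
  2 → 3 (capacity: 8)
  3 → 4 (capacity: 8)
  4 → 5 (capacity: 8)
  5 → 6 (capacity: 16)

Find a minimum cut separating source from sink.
Min cut value = 13, edges: (1,5), (4,5)

Min cut value: 13
Partition: S = [0, 1, 2, 3, 4], T = [5, 6]
Cut edges: (1,5), (4,5)

By max-flow min-cut theorem, max flow = min cut = 13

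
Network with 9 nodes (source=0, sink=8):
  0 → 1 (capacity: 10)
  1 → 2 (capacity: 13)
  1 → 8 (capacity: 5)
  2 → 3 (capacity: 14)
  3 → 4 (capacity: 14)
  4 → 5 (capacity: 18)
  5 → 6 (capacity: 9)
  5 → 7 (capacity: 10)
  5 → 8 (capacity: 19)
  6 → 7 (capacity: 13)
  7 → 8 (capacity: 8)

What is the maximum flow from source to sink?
Maximum flow = 10

Max flow: 10

Flow assignment:
  0 → 1: 10/10
  1 → 2: 5/13
  1 → 8: 5/5
  2 → 3: 5/14
  3 → 4: 5/14
  4 → 5: 5/18
  5 → 8: 5/19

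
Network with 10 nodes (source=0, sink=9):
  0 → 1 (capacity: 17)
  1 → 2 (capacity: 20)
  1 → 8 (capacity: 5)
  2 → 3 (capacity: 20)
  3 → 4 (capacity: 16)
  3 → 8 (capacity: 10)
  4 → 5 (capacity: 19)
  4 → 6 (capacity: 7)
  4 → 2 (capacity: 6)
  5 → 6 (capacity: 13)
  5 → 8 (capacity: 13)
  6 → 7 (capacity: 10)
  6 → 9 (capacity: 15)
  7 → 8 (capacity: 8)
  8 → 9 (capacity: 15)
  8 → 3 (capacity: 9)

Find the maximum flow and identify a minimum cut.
Max flow = 17, Min cut edges: (0,1)

Maximum flow: 17
Minimum cut: (0,1)
Partition: S = [0], T = [1, 2, 3, 4, 5, 6, 7, 8, 9]

Max-flow min-cut theorem verified: both equal 17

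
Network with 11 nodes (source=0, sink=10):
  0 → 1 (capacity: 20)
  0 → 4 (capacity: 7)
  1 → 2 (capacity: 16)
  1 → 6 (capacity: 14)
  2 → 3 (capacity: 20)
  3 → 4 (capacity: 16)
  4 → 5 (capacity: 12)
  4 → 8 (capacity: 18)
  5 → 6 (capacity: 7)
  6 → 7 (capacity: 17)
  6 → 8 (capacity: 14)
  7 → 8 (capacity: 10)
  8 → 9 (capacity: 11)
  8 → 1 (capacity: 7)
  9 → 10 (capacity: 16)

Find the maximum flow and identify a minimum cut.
Max flow = 11, Min cut edges: (8,9)

Maximum flow: 11
Minimum cut: (8,9)
Partition: S = [0, 1, 2, 3, 4, 5, 6, 7, 8], T = [9, 10]

Max-flow min-cut theorem verified: both equal 11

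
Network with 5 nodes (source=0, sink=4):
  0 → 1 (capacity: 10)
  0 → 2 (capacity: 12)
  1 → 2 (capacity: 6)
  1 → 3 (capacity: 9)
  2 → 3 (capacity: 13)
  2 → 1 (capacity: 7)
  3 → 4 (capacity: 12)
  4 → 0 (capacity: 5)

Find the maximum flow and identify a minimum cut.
Max flow = 12, Min cut edges: (3,4)

Maximum flow: 12
Minimum cut: (3,4)
Partition: S = [0, 1, 2, 3], T = [4]

Max-flow min-cut theorem verified: both equal 12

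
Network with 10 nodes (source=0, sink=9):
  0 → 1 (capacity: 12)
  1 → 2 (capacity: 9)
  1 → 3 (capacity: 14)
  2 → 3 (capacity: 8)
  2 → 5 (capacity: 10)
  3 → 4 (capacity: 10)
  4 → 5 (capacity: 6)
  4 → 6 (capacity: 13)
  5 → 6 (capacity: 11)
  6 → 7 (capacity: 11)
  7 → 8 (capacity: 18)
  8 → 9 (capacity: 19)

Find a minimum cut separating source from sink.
Min cut value = 11, edges: (6,7)

Min cut value: 11
Partition: S = [0, 1, 2, 3, 4, 5, 6], T = [7, 8, 9]
Cut edges: (6,7)

By max-flow min-cut theorem, max flow = min cut = 11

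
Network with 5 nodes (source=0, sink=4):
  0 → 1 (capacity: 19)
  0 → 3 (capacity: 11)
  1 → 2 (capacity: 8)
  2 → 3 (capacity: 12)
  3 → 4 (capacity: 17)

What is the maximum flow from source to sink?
Maximum flow = 17

Max flow: 17

Flow assignment:
  0 → 1: 8/19
  0 → 3: 9/11
  1 → 2: 8/8
  2 → 3: 8/12
  3 → 4: 17/17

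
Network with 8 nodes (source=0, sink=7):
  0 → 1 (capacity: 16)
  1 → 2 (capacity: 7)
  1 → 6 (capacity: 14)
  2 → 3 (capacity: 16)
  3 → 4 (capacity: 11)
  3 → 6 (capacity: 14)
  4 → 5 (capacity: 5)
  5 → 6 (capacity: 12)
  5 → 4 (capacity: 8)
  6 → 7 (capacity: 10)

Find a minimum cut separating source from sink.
Min cut value = 10, edges: (6,7)

Min cut value: 10
Partition: S = [0, 1, 2, 3, 4, 5, 6], T = [7]
Cut edges: (6,7)

By max-flow min-cut theorem, max flow = min cut = 10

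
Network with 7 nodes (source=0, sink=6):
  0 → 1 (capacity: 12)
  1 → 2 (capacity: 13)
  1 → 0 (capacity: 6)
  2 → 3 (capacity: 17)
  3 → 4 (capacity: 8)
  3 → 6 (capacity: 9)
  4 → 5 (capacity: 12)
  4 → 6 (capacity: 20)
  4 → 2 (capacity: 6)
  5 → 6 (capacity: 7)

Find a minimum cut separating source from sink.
Min cut value = 12, edges: (0,1)

Min cut value: 12
Partition: S = [0], T = [1, 2, 3, 4, 5, 6]
Cut edges: (0,1)

By max-flow min-cut theorem, max flow = min cut = 12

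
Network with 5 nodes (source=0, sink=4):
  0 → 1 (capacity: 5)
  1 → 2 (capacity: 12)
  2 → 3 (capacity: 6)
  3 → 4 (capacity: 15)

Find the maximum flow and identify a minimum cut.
Max flow = 5, Min cut edges: (0,1)

Maximum flow: 5
Minimum cut: (0,1)
Partition: S = [0], T = [1, 2, 3, 4]

Max-flow min-cut theorem verified: both equal 5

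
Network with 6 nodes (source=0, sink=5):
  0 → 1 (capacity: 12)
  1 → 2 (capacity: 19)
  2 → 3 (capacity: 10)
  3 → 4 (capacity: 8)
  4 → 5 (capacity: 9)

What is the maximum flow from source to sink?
Maximum flow = 8

Max flow: 8

Flow assignment:
  0 → 1: 8/12
  1 → 2: 8/19
  2 → 3: 8/10
  3 → 4: 8/8
  4 → 5: 8/9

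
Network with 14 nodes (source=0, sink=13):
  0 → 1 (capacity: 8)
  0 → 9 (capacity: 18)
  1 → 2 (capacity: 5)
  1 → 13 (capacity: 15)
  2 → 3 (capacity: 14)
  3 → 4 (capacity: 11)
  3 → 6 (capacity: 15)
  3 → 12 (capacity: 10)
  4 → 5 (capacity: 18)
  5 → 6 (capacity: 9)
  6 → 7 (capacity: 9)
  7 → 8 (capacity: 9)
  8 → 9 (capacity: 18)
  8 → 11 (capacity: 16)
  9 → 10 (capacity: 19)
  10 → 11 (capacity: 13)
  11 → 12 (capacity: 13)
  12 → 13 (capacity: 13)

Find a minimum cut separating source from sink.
Min cut value = 21, edges: (0,1), (12,13)

Min cut value: 21
Partition: S = [0, 2, 3, 4, 5, 6, 7, 8, 9, 10, 11, 12], T = [1, 13]
Cut edges: (0,1), (12,13)

By max-flow min-cut theorem, max flow = min cut = 21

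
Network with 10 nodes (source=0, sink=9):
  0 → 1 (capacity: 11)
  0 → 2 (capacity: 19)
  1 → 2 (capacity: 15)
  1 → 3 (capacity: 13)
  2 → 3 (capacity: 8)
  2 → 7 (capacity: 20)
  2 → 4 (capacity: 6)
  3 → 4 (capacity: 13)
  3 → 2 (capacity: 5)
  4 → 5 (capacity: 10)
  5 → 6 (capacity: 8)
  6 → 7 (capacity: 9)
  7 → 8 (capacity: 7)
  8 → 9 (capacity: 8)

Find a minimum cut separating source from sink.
Min cut value = 7, edges: (7,8)

Min cut value: 7
Partition: S = [0, 1, 2, 3, 4, 5, 6, 7], T = [8, 9]
Cut edges: (7,8)

By max-flow min-cut theorem, max flow = min cut = 7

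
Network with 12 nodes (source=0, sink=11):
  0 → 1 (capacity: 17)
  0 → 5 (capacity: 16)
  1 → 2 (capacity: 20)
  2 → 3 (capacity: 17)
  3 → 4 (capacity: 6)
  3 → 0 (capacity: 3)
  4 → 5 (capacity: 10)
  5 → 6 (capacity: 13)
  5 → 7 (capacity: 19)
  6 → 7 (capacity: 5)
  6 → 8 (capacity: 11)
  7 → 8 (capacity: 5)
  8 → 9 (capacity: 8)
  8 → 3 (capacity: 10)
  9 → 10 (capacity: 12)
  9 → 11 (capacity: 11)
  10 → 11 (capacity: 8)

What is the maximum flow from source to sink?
Maximum flow = 8

Max flow: 8

Flow assignment:
  0 → 1: 1/17
  0 → 5: 10/16
  1 → 2: 1/20
  2 → 3: 1/17
  3 → 4: 6/6
  3 → 0: 3/3
  4 → 5: 6/10
  5 → 6: 13/13
  5 → 7: 3/19
  6 → 7: 2/5
  6 → 8: 11/11
  7 → 8: 5/5
  8 → 9: 8/8
  8 → 3: 8/10
  9 → 11: 8/11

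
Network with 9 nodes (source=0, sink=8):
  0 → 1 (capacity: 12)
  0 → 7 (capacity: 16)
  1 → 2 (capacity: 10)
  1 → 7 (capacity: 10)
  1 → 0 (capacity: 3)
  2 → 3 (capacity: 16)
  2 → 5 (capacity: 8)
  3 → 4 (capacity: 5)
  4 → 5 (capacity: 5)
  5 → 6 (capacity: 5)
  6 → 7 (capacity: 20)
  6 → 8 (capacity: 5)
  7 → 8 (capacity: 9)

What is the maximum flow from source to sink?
Maximum flow = 14

Max flow: 14

Flow assignment:
  0 → 1: 5/12
  0 → 7: 9/16
  1 → 2: 5/10
  2 → 3: 2/16
  2 → 5: 3/8
  3 → 4: 2/5
  4 → 5: 2/5
  5 → 6: 5/5
  6 → 8: 5/5
  7 → 8: 9/9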